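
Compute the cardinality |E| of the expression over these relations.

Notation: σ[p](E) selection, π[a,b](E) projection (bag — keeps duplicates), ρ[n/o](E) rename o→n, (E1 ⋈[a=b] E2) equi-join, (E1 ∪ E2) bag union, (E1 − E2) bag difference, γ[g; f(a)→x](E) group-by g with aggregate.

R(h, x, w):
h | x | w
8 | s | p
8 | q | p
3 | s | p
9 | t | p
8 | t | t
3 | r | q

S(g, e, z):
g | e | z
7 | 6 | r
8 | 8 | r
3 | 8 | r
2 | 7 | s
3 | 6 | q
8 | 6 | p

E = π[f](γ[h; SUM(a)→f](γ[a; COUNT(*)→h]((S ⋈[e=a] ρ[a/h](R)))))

Subexpression sizes:
  S → 6
  R → 6
  ρ[a/h](R) → 6
  (S ⋈[e=a] ρ[a/h](R)) → 6
  γ[a; COUNT(*)→h]((S ⋈[e=a] ρ[a/h](R))) → 1
  γ[h; SUM(a)→f](γ[a; COUNT(*)→h]((S ⋈[e=a] ρ[a/h](R)))) → 1
  π[f](γ[h; SUM(a)→f](γ[a; COUNT(*)→h]((S ⋈[e=a] ρ[a/h](R))))) → 1

|E| = 1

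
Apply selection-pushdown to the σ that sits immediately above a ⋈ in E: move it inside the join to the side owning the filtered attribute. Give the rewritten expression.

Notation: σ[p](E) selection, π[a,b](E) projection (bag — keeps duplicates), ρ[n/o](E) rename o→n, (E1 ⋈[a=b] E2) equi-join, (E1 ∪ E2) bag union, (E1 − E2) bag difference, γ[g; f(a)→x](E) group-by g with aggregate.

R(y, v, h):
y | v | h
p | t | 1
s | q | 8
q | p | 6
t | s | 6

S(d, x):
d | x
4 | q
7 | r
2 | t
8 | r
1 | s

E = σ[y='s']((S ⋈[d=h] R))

σ filters on y, owned by the right side.
E' = (S ⋈[d=h] σ[y='s'](R))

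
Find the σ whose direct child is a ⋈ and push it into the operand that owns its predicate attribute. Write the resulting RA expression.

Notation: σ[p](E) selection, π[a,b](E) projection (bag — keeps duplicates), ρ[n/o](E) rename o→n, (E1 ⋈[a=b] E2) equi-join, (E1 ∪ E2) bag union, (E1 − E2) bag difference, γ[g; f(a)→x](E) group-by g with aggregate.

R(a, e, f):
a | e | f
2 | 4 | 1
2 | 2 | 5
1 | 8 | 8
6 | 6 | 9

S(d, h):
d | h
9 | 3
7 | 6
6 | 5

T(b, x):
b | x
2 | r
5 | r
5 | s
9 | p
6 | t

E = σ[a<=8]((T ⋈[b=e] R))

σ filters on a, owned by the right side.
E' = (T ⋈[b=e] σ[a<=8](R))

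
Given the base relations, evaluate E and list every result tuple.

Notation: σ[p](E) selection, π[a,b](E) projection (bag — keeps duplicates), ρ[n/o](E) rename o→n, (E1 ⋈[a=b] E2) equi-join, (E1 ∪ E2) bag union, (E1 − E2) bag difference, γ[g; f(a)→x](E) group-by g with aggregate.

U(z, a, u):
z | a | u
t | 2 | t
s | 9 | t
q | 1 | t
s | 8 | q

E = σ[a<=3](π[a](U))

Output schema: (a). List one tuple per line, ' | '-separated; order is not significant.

Subexpression sizes:
  U → 4
  π[a](U) → 4
  σ[a<=3](π[a](U)) → 2

== RESULT ==
a
1
2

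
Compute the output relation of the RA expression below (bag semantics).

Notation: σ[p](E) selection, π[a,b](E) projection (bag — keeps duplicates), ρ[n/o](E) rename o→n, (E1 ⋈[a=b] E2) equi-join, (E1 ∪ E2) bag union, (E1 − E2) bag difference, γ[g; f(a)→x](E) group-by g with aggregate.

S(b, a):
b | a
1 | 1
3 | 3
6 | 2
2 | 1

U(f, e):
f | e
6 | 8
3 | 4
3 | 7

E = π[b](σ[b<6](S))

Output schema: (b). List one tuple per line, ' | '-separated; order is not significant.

Per-node cardinality:
  S → 4
  σ[b<6](S) → 3
  π[b](σ[b<6](S)) → 3

== RESULT ==
b
1
2
3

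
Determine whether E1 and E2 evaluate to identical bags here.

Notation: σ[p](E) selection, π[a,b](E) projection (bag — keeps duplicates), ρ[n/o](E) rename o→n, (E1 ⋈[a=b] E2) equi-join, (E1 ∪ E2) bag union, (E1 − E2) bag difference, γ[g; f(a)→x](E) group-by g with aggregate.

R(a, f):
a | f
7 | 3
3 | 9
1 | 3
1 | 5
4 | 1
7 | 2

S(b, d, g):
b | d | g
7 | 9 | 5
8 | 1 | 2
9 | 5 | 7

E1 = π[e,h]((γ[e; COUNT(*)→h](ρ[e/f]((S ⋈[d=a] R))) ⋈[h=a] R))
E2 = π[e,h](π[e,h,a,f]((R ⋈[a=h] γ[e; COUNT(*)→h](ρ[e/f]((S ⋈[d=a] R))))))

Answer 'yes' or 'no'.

E1 subexpression sizes:
  S → 3
  R → 6
  (S ⋈[d=a] R) → 2
  ρ[e/f]((S ⋈[d=a] R)) → 2
  γ[e; COUNT(*)→h](ρ[e/f]((S ⋈[d=a] R))) → 2
  R → 6
  (γ[e; COUNT(*)→h](ρ[e/f]((S ⋈[d=a] R))) ⋈[h=a] R) → 4
  π[e,h]((γ[e; COUNT(*)→h](ρ[e/f]((S ⋈[d=a] R))) ⋈[h=a] R)) → 4
E2 subexpression sizes:
  R → 6
  S → 3
  R → 6
  (S ⋈[d=a] R) → 2
  ρ[e/f]((S ⋈[d=a] R)) → 2
  γ[e; COUNT(*)→h](ρ[e/f]((S ⋈[d=a] R))) → 2
  (R ⋈[a=h] γ[e; COUNT(*)→h](ρ[e/f]((S ⋈[d=a] R)))) → 4
  π[e,h,a,f]((R ⋈[a=h] γ[e; COUNT(*)→h](ρ[e/f]((S ⋈[d=a] R))))) → 4
  π[e,h](π[e,h,a,f]((R ⋈[a=h] γ[e; COUNT(*)→h](ρ[e/f]((S ⋈[d=a] R)))))) → 4

E1 and E2 produce the same multiset:
e | h
3 | 1
3 | 1
5 | 1
5 | 1

yes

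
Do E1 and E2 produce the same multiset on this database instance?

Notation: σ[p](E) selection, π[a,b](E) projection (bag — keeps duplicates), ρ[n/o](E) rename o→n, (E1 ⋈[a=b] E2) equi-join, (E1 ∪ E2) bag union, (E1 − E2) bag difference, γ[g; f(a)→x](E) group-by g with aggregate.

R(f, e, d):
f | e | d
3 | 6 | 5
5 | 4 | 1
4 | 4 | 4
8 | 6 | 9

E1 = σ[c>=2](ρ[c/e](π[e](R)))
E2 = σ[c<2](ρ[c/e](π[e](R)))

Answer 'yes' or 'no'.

E1 subexpression sizes:
  R → 4
  π[e](R) → 4
  ρ[c/e](π[e](R)) → 4
  σ[c>=2](ρ[c/e](π[e](R))) → 4
E2 subexpression sizes:
  R → 4
  π[e](R) → 4
  ρ[c/e](π[e](R)) → 4
  σ[c<2](ρ[c/e](π[e](R))) → 0

E1 result:
c
4
4
6
6
E2 result:
c
(0 rows)
Witness: (6,) appears 2× in E1 but 0× in E2.

no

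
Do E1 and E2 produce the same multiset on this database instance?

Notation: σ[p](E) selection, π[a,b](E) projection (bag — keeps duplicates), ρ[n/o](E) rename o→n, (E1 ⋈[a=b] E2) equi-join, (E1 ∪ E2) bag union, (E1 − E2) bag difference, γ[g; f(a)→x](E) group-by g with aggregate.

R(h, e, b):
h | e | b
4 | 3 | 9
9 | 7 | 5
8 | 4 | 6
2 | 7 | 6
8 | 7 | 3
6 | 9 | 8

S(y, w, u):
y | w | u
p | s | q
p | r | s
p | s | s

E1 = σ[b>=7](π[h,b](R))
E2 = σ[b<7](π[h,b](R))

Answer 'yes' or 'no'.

E1 subexpression sizes:
  R → 6
  π[h,b](R) → 6
  σ[b>=7](π[h,b](R)) → 2
E2 subexpression sizes:
  R → 6
  π[h,b](R) → 6
  σ[b<7](π[h,b](R)) → 4

E1 result:
h | b
4 | 9
6 | 8
E2 result:
h | b
2 | 6
8 | 3
8 | 6
9 | 5
Witness: (9, 5) appears 0× in E1 but 1× in E2.

no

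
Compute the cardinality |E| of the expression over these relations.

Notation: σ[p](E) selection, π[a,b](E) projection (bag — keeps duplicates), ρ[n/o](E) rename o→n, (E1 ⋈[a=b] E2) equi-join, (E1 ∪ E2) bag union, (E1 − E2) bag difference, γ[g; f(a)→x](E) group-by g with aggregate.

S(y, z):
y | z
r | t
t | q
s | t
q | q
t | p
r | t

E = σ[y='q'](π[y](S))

Stepwise |·|:
  S → 6
  π[y](S) → 6
  σ[y='q'](π[y](S)) → 1

|E| = 1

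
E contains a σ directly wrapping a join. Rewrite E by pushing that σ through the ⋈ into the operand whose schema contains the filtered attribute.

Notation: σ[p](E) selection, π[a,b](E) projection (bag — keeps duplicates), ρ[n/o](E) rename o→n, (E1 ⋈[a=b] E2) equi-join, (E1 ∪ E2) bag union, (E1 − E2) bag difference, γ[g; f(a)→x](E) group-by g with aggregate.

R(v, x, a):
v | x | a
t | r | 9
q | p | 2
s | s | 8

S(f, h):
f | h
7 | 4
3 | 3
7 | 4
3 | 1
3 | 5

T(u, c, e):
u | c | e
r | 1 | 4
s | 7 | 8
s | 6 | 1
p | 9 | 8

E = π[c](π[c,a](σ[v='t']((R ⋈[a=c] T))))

σ filters on v, owned by the left side.
E' = π[c](π[c,a]((σ[v='t'](R) ⋈[a=c] T)))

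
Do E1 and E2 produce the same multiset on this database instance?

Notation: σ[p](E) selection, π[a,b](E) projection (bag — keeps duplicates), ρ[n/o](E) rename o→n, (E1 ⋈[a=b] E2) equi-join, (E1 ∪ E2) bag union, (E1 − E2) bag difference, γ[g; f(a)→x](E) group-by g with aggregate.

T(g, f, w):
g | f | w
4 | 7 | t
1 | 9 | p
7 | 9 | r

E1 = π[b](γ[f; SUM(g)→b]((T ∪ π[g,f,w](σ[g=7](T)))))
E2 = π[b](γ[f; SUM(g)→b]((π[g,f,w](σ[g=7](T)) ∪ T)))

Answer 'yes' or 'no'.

E1 stepwise |·|:
  T → 3
  T → 3
  σ[g=7](T) → 1
  π[g,f,w](σ[g=7](T)) → 1
  (T ∪ π[g,f,w](σ[g=7](T))) → 4
  γ[f; SUM(g)→b]((T ∪ π[g,f,w](σ[g=7](T)))) → 2
  π[b](γ[f; SUM(g)→b]((T ∪ π[g,f,w](σ[g=7](T))))) → 2
E2 stepwise |·|:
  T → 3
  σ[g=7](T) → 1
  π[g,f,w](σ[g=7](T)) → 1
  T → 3
  (π[g,f,w](σ[g=7](T)) ∪ T) → 4
  γ[f; SUM(g)→b]((π[g,f,w](σ[g=7](T)) ∪ T)) → 2
  π[b](γ[f; SUM(g)→b]((π[g,f,w](σ[g=7](T)) ∪ T))) → 2

E1 and E2 produce the same multiset:
b
4
15

yes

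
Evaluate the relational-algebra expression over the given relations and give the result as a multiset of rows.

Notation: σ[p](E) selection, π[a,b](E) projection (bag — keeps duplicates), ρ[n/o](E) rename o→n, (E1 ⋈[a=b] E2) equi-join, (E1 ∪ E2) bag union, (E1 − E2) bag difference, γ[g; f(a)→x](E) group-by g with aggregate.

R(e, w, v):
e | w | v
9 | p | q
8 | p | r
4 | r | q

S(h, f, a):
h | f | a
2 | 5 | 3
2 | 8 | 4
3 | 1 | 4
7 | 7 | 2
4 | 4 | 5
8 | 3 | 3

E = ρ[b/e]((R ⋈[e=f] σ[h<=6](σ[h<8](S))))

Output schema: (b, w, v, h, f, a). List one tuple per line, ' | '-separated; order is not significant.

Stepwise |·|:
  R → 3
  S → 6
  σ[h<8](S) → 5
  σ[h<=6](σ[h<8](S)) → 4
  (R ⋈[e=f] σ[h<=6](σ[h<8](S))) → 2
  ρ[b/e]((R ⋈[e=f] σ[h<=6](σ[h<8](S)))) → 2

== RESULT ==
b | w | v | h | f | a
4 | r | q | 4 | 4 | 5
8 | p | r | 2 | 8 | 4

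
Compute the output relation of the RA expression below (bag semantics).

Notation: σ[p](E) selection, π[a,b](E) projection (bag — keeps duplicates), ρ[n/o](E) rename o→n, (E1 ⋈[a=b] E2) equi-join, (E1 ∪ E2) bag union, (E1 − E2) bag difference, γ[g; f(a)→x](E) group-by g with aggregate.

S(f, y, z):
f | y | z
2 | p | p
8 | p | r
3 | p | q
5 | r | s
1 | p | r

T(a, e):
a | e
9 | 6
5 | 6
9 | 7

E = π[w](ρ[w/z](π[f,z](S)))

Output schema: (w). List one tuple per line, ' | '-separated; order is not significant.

Row counts bottom-up:
  S → 5
  π[f,z](S) → 5
  ρ[w/z](π[f,z](S)) → 5
  π[w](ρ[w/z](π[f,z](S))) → 5

== RESULT ==
w
p
q
r
r
s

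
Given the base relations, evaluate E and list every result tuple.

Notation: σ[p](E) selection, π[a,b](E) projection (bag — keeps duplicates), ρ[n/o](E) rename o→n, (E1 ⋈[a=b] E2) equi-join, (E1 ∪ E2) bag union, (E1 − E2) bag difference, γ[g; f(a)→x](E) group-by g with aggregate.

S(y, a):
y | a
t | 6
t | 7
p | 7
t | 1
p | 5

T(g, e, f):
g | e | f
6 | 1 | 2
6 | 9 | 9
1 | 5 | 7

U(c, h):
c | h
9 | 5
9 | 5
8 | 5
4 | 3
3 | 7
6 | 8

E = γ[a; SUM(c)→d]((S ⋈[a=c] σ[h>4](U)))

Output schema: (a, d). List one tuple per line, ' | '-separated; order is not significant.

Row counts bottom-up:
  S → 5
  U → 6
  σ[h>4](U) → 5
  (S ⋈[a=c] σ[h>4](U)) → 1
  γ[a; SUM(c)→d]((S ⋈[a=c] σ[h>4](U))) → 1

== RESULT ==
a | d
6 | 6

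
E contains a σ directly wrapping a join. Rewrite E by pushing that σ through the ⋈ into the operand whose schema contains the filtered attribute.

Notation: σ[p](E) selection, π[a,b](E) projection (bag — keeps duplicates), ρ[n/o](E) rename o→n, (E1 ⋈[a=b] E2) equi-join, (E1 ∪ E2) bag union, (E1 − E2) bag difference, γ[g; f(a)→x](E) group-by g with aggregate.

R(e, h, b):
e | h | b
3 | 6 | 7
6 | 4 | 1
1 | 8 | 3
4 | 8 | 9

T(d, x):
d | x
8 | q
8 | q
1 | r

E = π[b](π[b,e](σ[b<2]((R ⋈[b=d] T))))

σ filters on b, owned by the left side.
E' = π[b](π[b,e]((σ[b<2](R) ⋈[b=d] T)))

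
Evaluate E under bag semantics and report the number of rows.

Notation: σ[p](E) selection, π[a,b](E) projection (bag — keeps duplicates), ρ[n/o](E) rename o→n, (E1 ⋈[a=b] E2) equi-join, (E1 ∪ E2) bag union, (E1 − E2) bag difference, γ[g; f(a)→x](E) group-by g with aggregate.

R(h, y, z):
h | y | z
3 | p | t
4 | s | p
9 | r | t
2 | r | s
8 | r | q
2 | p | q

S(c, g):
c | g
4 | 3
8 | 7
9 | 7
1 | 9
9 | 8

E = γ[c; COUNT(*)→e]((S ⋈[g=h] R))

Stepwise |·|:
  S → 5
  R → 6
  (S ⋈[g=h] R) → 3
  γ[c; COUNT(*)→e]((S ⋈[g=h] R)) → 3

|E| = 3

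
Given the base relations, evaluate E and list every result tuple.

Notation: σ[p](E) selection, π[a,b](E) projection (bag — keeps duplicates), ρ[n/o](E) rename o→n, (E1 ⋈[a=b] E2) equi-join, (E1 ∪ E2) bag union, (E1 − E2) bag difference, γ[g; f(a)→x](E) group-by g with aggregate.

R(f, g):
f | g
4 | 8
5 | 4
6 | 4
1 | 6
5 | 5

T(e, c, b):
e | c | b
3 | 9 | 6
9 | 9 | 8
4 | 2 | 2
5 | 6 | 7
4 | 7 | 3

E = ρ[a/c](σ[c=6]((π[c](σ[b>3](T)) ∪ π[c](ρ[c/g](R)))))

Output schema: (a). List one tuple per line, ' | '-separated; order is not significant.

Subexpression sizes:
  T → 5
  σ[b>3](T) → 3
  π[c](σ[b>3](T)) → 3
  R → 5
  ρ[c/g](R) → 5
  π[c](ρ[c/g](R)) → 5
  (π[c](σ[b>3](T)) ∪ π[c](ρ[c/g](R))) → 8
  σ[c=6]((π[c](σ[b>3](T)) ∪ π[c](ρ[c/g](R)))) → 2
  ρ[a/c](σ[c=6]((π[c](σ[b>3](T)) ∪ π[c](ρ[c/g](R))))) → 2

== RESULT ==
a
6
6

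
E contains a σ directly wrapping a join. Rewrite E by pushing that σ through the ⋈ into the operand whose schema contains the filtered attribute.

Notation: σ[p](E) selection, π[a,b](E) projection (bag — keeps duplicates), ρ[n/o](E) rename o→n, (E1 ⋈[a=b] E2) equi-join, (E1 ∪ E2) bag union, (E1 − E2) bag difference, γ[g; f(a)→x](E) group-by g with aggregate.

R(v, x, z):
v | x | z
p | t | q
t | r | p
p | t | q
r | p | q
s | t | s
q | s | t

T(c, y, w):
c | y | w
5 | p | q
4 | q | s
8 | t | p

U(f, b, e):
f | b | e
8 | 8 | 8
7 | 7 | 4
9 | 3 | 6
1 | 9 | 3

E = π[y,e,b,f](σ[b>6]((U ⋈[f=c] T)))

σ filters on b, owned by the left side.
E' = π[y,e,b,f]((σ[b>6](U) ⋈[f=c] T))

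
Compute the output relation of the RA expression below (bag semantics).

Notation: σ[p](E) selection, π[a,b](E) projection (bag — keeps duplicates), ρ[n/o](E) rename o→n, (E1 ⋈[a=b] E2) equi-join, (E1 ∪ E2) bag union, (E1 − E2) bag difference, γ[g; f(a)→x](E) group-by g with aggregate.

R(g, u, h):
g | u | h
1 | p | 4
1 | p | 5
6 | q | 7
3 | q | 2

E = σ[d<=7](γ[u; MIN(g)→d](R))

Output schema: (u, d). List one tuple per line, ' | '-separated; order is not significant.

Subexpression sizes:
  R → 4
  γ[u; MIN(g)→d](R) → 2
  σ[d<=7](γ[u; MIN(g)→d](R)) → 2

== RESULT ==
u | d
p | 1
q | 3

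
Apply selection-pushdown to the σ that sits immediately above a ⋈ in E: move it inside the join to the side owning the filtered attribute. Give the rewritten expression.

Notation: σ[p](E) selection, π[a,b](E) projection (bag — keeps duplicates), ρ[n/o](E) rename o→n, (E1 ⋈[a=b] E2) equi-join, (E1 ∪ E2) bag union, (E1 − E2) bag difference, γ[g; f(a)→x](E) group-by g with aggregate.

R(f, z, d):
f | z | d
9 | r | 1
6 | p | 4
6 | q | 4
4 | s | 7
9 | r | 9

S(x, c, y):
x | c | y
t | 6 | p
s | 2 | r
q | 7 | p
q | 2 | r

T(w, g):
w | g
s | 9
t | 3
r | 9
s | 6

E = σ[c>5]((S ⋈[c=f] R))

σ filters on c, owned by the left side.
E' = (σ[c>5](S) ⋈[c=f] R)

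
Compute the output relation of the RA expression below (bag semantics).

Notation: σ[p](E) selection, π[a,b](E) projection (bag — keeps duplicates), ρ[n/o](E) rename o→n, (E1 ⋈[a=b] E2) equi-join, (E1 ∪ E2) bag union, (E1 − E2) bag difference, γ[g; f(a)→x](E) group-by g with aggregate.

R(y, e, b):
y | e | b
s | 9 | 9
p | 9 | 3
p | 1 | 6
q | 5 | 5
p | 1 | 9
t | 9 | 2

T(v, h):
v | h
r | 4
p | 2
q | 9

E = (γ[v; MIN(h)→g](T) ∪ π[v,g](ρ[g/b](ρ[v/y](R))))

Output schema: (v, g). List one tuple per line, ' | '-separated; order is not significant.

Subexpression sizes:
  T → 3
  γ[v; MIN(h)→g](T) → 3
  R → 6
  ρ[v/y](R) → 6
  ρ[g/b](ρ[v/y](R)) → 6
  π[v,g](ρ[g/b](ρ[v/y](R))) → 6
  (γ[v; MIN(h)→g](T) ∪ π[v,g](ρ[g/b](ρ[v/y](R)))) → 9

== RESULT ==
v | g
p | 2
p | 3
p | 6
p | 9
q | 5
q | 9
r | 4
s | 9
t | 2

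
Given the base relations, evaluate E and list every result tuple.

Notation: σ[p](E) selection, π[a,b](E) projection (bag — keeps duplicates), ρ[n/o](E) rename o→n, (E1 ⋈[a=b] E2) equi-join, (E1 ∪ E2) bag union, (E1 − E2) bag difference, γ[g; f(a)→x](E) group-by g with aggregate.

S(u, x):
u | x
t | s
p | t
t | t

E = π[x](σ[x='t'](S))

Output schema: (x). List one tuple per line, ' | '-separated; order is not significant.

Subexpression sizes:
  S → 3
  σ[x='t'](S) → 2
  π[x](σ[x='t'](S)) → 2

== RESULT ==
x
t
t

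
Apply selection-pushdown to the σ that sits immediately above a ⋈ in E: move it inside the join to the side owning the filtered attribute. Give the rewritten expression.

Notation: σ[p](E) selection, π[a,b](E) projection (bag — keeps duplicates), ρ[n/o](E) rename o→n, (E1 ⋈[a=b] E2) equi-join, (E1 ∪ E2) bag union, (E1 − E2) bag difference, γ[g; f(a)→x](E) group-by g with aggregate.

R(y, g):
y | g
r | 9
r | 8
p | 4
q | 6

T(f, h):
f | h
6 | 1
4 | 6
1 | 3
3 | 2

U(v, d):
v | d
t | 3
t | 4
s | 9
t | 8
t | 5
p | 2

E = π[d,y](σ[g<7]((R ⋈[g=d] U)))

σ filters on g, owned by the left side.
E' = π[d,y]((σ[g<7](R) ⋈[g=d] U))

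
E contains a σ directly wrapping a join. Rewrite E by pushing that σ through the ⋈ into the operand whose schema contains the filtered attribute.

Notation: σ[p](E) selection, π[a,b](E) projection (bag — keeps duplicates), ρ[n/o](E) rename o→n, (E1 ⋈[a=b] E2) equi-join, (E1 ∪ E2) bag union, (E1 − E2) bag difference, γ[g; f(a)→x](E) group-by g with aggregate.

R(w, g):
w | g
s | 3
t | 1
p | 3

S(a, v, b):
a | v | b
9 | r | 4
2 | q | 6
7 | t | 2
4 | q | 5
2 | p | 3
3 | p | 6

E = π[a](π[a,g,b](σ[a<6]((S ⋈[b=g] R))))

σ filters on a, owned by the left side.
E' = π[a](π[a,g,b]((σ[a<6](S) ⋈[b=g] R)))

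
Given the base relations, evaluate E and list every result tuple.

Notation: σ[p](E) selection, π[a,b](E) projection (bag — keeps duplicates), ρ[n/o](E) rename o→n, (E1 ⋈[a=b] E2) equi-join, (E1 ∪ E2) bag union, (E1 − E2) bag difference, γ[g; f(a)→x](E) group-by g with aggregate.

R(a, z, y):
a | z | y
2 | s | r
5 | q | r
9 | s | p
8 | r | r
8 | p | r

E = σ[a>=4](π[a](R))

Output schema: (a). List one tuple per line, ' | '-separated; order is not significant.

Subexpression sizes:
  R → 5
  π[a](R) → 5
  σ[a>=4](π[a](R)) → 4

== RESULT ==
a
5
8
8
9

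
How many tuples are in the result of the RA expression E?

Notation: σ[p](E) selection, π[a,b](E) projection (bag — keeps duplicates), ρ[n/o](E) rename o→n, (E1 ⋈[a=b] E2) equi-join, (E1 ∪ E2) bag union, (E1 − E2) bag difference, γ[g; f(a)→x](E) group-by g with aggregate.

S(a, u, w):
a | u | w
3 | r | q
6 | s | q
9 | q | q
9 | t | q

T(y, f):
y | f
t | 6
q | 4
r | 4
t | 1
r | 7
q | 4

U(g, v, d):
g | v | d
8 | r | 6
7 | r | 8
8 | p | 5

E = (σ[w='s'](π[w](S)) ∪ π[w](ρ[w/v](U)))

Stepwise |·|:
  S → 4
  π[w](S) → 4
  σ[w='s'](π[w](S)) → 0
  U → 3
  ρ[w/v](U) → 3
  π[w](ρ[w/v](U)) → 3
  (σ[w='s'](π[w](S)) ∪ π[w](ρ[w/v](U))) → 3

|E| = 3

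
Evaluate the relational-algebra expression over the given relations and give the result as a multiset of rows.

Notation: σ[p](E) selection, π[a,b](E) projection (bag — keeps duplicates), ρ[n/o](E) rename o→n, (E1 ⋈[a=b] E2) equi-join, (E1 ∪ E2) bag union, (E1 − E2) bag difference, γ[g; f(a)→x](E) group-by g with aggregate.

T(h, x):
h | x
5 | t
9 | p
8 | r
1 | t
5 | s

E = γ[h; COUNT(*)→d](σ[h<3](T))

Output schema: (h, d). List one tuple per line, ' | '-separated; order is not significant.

Per-node cardinality:
  T → 5
  σ[h<3](T) → 1
  γ[h; COUNT(*)→d](σ[h<3](T)) → 1

== RESULT ==
h | d
1 | 1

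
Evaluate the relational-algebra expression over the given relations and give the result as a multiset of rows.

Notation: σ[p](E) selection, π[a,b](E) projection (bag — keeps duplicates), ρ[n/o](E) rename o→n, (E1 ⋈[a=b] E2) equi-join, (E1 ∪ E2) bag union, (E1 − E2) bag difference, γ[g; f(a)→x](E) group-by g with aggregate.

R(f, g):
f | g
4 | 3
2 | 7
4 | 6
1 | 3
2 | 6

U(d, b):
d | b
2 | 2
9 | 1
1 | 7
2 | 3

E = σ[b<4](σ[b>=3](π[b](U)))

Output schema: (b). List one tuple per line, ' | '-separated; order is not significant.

Per-node cardinality:
  U → 4
  π[b](U) → 4
  σ[b>=3](π[b](U)) → 2
  σ[b<4](σ[b>=3](π[b](U))) → 1

== RESULT ==
b
3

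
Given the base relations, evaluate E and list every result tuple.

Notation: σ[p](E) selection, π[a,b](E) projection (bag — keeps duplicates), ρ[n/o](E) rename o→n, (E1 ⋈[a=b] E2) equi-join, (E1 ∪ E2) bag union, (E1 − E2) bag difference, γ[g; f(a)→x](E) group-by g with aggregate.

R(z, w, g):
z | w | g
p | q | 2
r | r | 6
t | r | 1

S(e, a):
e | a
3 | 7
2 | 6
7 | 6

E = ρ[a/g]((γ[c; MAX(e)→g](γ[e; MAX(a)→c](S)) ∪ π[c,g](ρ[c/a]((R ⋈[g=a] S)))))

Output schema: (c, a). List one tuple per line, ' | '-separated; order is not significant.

Row counts bottom-up:
  S → 3
  γ[e; MAX(a)→c](S) → 3
  γ[c; MAX(e)→g](γ[e; MAX(a)→c](S)) → 2
  R → 3
  S → 3
  (R ⋈[g=a] S) → 2
  ρ[c/a]((R ⋈[g=a] S)) → 2
  π[c,g](ρ[c/a]((R ⋈[g=a] S))) → 2
  (γ[c; MAX(e)→g](γ[e; MAX(a)→c](S)) ∪ π[c,g](ρ[c/a]((R ⋈[g=a] S)))) → 4
  ρ[a/g]((γ[c; MAX(e)→g](γ[e; MAX(a)→c](S)) ∪ π[c,g](ρ[c/a]((R ⋈[g=a] S))))) → 4

== RESULT ==
c | a
6 | 6
6 | 6
6 | 7
7 | 3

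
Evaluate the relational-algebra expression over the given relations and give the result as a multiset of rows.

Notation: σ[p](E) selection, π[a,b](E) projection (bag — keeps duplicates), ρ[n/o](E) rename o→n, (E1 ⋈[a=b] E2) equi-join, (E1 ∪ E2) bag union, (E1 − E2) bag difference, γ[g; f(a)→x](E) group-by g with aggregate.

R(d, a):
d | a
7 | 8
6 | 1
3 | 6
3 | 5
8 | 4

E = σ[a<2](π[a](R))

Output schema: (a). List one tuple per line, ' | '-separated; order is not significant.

Stepwise |·|:
  R → 5
  π[a](R) → 5
  σ[a<2](π[a](R)) → 1

== RESULT ==
a
1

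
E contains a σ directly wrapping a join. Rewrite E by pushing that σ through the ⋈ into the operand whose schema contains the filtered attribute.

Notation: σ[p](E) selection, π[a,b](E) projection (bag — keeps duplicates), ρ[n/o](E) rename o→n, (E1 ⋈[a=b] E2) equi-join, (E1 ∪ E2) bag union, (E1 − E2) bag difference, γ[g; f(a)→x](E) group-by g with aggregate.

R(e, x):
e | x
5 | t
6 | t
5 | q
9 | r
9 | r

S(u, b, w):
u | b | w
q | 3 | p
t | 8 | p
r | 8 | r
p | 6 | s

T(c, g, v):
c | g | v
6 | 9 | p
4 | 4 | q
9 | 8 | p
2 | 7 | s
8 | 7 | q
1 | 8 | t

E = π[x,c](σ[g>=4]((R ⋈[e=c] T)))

σ filters on g, owned by the right side.
E' = π[x,c]((R ⋈[e=c] σ[g>=4](T)))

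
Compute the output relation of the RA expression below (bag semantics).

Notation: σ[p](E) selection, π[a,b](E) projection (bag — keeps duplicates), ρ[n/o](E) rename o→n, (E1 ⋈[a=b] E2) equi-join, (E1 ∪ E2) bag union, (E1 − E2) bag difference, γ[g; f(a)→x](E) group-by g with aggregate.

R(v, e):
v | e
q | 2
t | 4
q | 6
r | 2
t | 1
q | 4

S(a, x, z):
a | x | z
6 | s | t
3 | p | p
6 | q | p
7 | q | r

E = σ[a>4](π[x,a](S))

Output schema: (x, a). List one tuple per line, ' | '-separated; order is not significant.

Stepwise |·|:
  S → 4
  π[x,a](S) → 4
  σ[a>4](π[x,a](S)) → 3

== RESULT ==
x | a
q | 6
q | 7
s | 6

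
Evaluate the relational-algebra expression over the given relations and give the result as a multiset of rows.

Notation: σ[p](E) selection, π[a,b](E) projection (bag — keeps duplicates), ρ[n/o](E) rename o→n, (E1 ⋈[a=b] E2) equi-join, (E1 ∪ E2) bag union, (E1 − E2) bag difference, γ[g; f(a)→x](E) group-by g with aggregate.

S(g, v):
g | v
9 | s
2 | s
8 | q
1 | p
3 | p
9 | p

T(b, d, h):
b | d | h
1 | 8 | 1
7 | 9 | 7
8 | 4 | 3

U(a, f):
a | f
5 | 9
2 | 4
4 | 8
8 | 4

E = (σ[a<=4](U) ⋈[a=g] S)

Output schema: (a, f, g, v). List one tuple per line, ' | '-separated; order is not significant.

Stepwise |·|:
  U → 4
  σ[a<=4](U) → 2
  S → 6
  (σ[a<=4](U) ⋈[a=g] S) → 1

== RESULT ==
a | f | g | v
2 | 4 | 2 | s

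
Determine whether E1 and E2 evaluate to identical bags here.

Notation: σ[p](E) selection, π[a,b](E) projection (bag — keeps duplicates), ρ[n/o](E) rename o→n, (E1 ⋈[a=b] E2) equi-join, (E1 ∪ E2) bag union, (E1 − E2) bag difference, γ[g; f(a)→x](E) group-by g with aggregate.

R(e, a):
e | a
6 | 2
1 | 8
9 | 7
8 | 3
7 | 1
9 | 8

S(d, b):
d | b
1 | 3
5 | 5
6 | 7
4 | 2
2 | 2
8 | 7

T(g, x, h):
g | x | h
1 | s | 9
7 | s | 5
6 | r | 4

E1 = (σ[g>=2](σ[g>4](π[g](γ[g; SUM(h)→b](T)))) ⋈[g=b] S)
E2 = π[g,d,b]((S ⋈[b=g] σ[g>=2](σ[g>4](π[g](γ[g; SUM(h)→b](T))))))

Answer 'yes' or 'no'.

E1 row counts bottom-up:
  T → 3
  γ[g; SUM(h)→b](T) → 3
  π[g](γ[g; SUM(h)→b](T)) → 3
  σ[g>4](π[g](γ[g; SUM(h)→b](T))) → 2
  σ[g>=2](σ[g>4](π[g](γ[g; SUM(h)→b](T)))) → 2
  S → 6
  (σ[g>=2](σ[g>4](π[g](γ[g; SUM(h)→b](T)))) ⋈[g=b] S) → 2
E2 row counts bottom-up:
  S → 6
  T → 3
  γ[g; SUM(h)→b](T) → 3
  π[g](γ[g; SUM(h)→b](T)) → 3
  σ[g>4](π[g](γ[g; SUM(h)→b](T))) → 2
  σ[g>=2](σ[g>4](π[g](γ[g; SUM(h)→b](T)))) → 2
  (S ⋈[b=g] σ[g>=2](σ[g>4](π[g](γ[g; SUM(h)→b](T))))) → 2
  π[g,d,b]((S ⋈[b=g] σ[g>=2](σ[g>4](π[g](γ[g; SUM(h)→b](T)))))) → 2

E1 and E2 produce the same multiset:
g | d | b
7 | 6 | 7
7 | 8 | 7

yes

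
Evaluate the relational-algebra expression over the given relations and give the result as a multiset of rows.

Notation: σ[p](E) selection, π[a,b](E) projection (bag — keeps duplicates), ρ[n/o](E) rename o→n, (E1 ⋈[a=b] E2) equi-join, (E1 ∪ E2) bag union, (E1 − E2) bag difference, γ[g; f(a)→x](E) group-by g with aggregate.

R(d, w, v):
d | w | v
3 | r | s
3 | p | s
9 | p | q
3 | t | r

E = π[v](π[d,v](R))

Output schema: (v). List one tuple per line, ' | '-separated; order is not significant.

Per-node cardinality:
  R → 4
  π[d,v](R) → 4
  π[v](π[d,v](R)) → 4

== RESULT ==
v
q
r
s
s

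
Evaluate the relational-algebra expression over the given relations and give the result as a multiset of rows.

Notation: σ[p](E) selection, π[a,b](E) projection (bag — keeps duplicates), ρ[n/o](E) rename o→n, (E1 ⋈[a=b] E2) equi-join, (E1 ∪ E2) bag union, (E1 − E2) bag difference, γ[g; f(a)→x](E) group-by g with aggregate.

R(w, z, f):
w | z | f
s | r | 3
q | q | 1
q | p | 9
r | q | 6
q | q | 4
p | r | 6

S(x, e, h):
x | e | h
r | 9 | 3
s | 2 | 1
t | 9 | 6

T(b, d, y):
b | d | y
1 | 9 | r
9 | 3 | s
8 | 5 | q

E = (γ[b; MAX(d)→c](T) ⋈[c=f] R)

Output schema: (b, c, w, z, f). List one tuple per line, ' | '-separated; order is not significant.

Row counts bottom-up:
  T → 3
  γ[b; MAX(d)→c](T) → 3
  R → 6
  (γ[b; MAX(d)→c](T) ⋈[c=f] R) → 2

== RESULT ==
b | c | w | z | f
1 | 9 | q | p | 9
9 | 3 | s | r | 3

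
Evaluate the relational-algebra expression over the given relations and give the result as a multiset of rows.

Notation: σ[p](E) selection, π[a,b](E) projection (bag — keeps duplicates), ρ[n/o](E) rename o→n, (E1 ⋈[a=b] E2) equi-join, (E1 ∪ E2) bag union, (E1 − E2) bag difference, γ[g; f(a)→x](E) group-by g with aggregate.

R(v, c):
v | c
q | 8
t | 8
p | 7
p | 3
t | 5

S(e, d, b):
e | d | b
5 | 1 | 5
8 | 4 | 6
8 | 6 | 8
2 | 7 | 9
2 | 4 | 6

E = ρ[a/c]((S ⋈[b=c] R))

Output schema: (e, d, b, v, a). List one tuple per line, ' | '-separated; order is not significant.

Per-node cardinality:
  S → 5
  R → 5
  (S ⋈[b=c] R) → 3
  ρ[a/c]((S ⋈[b=c] R)) → 3

== RESULT ==
e | d | b | v | a
5 | 1 | 5 | t | 5
8 | 6 | 8 | q | 8
8 | 6 | 8 | t | 8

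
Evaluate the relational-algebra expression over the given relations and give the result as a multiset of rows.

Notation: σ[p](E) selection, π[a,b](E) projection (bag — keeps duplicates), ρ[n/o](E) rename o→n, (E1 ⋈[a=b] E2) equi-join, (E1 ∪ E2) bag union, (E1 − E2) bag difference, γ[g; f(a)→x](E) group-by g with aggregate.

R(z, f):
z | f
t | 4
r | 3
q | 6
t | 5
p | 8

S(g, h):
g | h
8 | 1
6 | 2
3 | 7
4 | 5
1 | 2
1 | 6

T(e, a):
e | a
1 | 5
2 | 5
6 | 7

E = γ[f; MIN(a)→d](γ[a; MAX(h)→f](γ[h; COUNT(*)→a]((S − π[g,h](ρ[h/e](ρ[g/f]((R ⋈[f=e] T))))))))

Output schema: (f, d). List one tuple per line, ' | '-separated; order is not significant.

Stepwise |·|:
  S → 6
  R → 5
  T → 3
  (R ⋈[f=e] T) → 1
  ρ[g/f]((R ⋈[f=e] T)) → 1
  ρ[h/e](ρ[g/f]((R ⋈[f=e] T))) → 1
  π[g,h](ρ[h/e](ρ[g/f]((R ⋈[f=e] T)))) → 1
  (S − π[g,h](ρ[h/e](ρ[g/f]((R ⋈[f=e] T))))) → 6
  γ[h; COUNT(*)→a]((S − π[g,h](ρ[h/e](ρ[g/f]((R ⋈[f=e] T)))))) → 5
  γ[a; MAX(h)→f](γ[h; COUNT(*)→a]((S − π[g,h](ρ[h/e](ρ[g/f]((R ⋈[f=e] T))))))) → 2
  γ[f; MIN(a)→d](γ[a; MAX(h)→f](γ[h; COUNT(*)→a]((S − π[g,h](ρ[h/e](ρ[g/f]((R ⋈[f=e] T)))))))) → 2

== RESULT ==
f | d
2 | 2
7 | 1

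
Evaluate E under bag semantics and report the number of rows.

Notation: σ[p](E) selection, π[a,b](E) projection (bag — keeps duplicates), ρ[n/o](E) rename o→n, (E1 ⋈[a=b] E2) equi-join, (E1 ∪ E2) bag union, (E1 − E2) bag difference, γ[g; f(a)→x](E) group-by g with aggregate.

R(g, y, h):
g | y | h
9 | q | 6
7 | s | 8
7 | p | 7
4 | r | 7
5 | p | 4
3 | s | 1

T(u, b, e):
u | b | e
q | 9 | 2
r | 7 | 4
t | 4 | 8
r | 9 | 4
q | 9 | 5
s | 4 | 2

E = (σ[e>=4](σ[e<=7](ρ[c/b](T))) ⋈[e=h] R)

Stepwise |·|:
  T → 6
  ρ[c/b](T) → 6
  σ[e<=7](ρ[c/b](T)) → 5
  σ[e>=4](σ[e<=7](ρ[c/b](T))) → 3
  R → 6
  (σ[e>=4](σ[e<=7](ρ[c/b](T))) ⋈[e=h] R) → 2

|E| = 2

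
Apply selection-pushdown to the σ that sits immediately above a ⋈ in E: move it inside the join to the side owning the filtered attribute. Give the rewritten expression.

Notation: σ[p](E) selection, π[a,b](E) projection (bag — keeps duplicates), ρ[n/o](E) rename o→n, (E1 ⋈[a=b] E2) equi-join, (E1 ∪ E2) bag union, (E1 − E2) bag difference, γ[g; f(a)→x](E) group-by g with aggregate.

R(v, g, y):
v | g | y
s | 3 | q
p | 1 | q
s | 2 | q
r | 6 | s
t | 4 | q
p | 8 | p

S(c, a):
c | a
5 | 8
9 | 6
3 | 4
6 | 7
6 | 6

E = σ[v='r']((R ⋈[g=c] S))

σ filters on v, owned by the left side.
E' = (σ[v='r'](R) ⋈[g=c] S)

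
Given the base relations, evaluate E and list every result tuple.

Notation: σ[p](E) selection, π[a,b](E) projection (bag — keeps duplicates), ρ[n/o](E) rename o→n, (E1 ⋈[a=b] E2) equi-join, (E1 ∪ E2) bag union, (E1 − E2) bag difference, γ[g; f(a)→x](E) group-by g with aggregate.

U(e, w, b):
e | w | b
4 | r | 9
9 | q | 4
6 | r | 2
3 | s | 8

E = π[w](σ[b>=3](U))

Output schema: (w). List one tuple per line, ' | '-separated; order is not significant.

Subexpression sizes:
  U → 4
  σ[b>=3](U) → 3
  π[w](σ[b>=3](U)) → 3

== RESULT ==
w
q
r
s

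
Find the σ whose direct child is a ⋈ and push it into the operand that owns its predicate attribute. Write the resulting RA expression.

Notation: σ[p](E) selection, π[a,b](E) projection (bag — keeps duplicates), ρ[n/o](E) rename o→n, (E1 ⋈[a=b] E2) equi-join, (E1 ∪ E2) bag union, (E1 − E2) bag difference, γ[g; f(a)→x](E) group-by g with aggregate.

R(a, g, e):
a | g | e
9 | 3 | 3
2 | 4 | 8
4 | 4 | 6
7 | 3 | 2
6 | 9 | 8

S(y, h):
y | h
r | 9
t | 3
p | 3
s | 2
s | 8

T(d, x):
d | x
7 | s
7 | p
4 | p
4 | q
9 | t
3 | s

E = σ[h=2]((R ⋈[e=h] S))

σ filters on h, owned by the right side.
E' = (R ⋈[e=h] σ[h=2](S))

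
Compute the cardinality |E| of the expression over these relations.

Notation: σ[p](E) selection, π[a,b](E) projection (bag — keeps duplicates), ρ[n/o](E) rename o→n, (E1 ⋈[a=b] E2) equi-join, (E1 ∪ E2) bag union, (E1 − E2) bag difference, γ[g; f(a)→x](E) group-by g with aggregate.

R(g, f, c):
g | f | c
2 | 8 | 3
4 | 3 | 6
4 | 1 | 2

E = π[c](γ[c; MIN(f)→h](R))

Subexpression sizes:
  R → 3
  γ[c; MIN(f)→h](R) → 3
  π[c](γ[c; MIN(f)→h](R)) → 3

|E| = 3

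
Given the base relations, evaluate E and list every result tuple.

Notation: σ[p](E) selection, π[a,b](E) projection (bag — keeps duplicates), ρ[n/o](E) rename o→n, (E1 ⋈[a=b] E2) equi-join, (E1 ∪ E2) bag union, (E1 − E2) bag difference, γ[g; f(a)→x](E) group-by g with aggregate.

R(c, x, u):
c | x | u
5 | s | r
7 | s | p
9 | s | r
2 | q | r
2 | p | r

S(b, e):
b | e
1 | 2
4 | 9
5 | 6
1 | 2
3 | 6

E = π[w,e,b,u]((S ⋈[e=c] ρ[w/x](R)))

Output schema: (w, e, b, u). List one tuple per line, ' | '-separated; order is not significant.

Row counts bottom-up:
  S → 5
  R → 5
  ρ[w/x](R) → 5
  (S ⋈[e=c] ρ[w/x](R)) → 5
  π[w,e,b,u]((S ⋈[e=c] ρ[w/x](R))) → 5

== RESULT ==
w | e | b | u
p | 2 | 1 | r
p | 2 | 1 | r
q | 2 | 1 | r
q | 2 | 1 | r
s | 9 | 4 | r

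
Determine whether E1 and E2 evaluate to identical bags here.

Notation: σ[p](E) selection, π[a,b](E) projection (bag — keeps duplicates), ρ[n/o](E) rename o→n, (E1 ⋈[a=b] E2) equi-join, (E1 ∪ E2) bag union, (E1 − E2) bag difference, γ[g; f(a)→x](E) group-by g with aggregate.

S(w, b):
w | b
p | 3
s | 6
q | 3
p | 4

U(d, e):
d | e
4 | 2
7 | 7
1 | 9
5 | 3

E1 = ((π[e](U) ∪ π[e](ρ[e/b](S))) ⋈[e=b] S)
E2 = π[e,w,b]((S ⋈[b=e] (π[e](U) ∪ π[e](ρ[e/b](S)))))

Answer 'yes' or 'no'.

E1 row counts bottom-up:
  U → 4
  π[e](U) → 4
  S → 4
  ρ[e/b](S) → 4
  π[e](ρ[e/b](S)) → 4
  (π[e](U) ∪ π[e](ρ[e/b](S))) → 8
  S → 4
  ((π[e](U) ∪ π[e](ρ[e/b](S))) ⋈[e=b] S) → 8
E2 row counts bottom-up:
  S → 4
  U → 4
  π[e](U) → 4
  S → 4
  ρ[e/b](S) → 4
  π[e](ρ[e/b](S)) → 4
  (π[e](U) ∪ π[e](ρ[e/b](S))) → 8
  (S ⋈[b=e] (π[e](U) ∪ π[e](ρ[e/b](S)))) → 8
  π[e,w,b]((S ⋈[b=e] (π[e](U) ∪ π[e](ρ[e/b](S))))) → 8

E1 and E2 produce the same multiset:
e | w | b
3 | p | 3
3 | p | 3
3 | p | 3
3 | q | 3
3 | q | 3
3 | q | 3
4 | p | 4
6 | s | 6

yes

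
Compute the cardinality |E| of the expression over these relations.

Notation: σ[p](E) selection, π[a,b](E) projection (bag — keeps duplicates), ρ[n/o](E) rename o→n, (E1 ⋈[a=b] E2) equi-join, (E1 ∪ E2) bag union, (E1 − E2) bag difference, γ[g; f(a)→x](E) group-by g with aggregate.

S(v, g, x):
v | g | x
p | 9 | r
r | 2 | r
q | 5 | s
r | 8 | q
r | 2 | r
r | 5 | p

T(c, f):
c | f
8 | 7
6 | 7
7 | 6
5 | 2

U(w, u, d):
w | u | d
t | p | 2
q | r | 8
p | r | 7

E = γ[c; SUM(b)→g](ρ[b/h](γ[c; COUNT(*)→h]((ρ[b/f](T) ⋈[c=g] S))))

Subexpression sizes:
  T → 4
  ρ[b/f](T) → 4
  S → 6
  (ρ[b/f](T) ⋈[c=g] S) → 3
  γ[c; COUNT(*)→h]((ρ[b/f](T) ⋈[c=g] S)) → 2
  ρ[b/h](γ[c; COUNT(*)→h]((ρ[b/f](T) ⋈[c=g] S))) → 2
  γ[c; SUM(b)→g](ρ[b/h](γ[c; COUNT(*)→h]((ρ[b/f](T) ⋈[c=g] S)))) → 2

|E| = 2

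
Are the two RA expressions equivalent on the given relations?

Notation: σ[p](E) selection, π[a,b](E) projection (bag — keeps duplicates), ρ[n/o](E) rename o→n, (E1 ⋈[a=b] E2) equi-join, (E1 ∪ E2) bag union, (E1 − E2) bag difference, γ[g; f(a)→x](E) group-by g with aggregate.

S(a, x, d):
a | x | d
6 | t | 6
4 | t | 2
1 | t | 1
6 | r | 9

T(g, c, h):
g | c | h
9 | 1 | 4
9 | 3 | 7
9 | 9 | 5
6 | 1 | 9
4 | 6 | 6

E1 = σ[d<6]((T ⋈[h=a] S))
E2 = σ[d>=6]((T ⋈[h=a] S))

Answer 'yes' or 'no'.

E1 stepwise |·|:
  T → 5
  S → 4
  (T ⋈[h=a] S) → 3
  σ[d<6]((T ⋈[h=a] S)) → 1
E2 stepwise |·|:
  T → 5
  S → 4
  (T ⋈[h=a] S) → 3
  σ[d>=6]((T ⋈[h=a] S)) → 2

E1 result:
g | c | h | a | x | d
9 | 1 | 4 | 4 | t | 2
E2 result:
g | c | h | a | x | d
4 | 6 | 6 | 6 | r | 9
4 | 6 | 6 | 6 | t | 6
Witness: (4, 6, 6, 6, 't', 6) appears 0× in E1 but 1× in E2.

no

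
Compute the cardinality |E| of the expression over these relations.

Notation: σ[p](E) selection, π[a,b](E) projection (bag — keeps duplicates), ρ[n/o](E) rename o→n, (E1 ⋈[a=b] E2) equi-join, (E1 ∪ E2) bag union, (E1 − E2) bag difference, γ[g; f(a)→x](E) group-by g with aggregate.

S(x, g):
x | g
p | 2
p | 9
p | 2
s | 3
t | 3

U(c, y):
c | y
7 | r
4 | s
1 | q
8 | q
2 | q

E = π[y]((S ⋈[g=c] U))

Stepwise |·|:
  S → 5
  U → 5
  (S ⋈[g=c] U) → 2
  π[y]((S ⋈[g=c] U)) → 2

|E| = 2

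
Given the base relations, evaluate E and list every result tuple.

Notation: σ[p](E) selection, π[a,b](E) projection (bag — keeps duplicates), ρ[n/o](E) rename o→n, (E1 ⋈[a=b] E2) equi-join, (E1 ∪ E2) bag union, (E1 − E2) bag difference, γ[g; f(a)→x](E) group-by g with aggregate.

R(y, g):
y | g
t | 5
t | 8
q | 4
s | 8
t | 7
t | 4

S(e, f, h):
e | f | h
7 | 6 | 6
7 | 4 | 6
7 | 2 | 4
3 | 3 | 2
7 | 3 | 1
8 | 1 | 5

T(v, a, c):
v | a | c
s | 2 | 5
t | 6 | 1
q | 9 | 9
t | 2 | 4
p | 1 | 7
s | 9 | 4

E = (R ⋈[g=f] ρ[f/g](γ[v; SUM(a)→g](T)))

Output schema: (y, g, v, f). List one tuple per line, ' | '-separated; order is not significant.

Subexpression sizes:
  R → 6
  T → 6
  γ[v; SUM(a)→g](T) → 4
  ρ[f/g](γ[v; SUM(a)→g](T)) → 4
  (R ⋈[g=f] ρ[f/g](γ[v; SUM(a)→g](T))) → 2

== RESULT ==
y | g | v | f
s | 8 | t | 8
t | 8 | t | 8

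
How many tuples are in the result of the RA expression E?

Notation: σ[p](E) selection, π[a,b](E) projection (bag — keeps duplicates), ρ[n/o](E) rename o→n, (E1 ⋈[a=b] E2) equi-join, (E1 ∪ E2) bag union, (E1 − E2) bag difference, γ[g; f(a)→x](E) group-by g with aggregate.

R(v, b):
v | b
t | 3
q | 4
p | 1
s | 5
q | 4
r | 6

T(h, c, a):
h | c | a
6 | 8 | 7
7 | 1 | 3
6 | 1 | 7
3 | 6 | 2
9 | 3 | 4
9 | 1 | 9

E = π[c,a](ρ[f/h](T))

Per-node cardinality:
  T → 6
  ρ[f/h](T) → 6
  π[c,a](ρ[f/h](T)) → 6

|E| = 6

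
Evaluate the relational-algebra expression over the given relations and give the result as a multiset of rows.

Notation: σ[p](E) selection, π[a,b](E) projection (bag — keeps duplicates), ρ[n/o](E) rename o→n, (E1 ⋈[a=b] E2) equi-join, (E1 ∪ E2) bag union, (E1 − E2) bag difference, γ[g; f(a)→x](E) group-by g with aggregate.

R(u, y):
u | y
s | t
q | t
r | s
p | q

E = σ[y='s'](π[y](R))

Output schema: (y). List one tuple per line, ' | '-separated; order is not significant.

Stepwise |·|:
  R → 4
  π[y](R) → 4
  σ[y='s'](π[y](R)) → 1

== RESULT ==
y
s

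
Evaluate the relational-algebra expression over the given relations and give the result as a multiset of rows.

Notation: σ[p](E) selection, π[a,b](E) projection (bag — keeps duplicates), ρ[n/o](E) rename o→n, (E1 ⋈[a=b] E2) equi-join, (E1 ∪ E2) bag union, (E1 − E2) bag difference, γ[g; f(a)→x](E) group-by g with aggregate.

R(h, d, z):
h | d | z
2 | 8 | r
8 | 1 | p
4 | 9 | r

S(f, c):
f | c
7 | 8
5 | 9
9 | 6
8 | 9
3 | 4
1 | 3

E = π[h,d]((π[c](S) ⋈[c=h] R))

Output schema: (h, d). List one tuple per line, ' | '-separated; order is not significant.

Per-node cardinality:
  S → 6
  π[c](S) → 6
  R → 3
  (π[c](S) ⋈[c=h] R) → 2
  π[h,d]((π[c](S) ⋈[c=h] R)) → 2

== RESULT ==
h | d
4 | 9
8 | 1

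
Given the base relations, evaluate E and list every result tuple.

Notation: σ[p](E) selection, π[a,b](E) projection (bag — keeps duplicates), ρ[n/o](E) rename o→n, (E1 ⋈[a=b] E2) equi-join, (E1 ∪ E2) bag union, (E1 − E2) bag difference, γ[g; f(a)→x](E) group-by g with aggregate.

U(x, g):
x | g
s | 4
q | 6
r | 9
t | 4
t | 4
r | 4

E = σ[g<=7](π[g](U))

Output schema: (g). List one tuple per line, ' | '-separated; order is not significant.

Stepwise |·|:
  U → 6
  π[g](U) → 6
  σ[g<=7](π[g](U)) → 5

== RESULT ==
g
4
4
4
4
6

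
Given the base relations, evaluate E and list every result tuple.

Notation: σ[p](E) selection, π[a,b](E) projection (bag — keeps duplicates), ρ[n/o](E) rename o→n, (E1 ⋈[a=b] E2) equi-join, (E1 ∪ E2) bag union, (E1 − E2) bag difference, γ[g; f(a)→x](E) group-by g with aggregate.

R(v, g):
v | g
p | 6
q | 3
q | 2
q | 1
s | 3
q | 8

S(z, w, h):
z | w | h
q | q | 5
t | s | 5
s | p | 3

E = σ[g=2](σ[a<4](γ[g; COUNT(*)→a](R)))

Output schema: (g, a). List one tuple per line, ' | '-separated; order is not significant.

Row counts bottom-up:
  R → 6
  γ[g; COUNT(*)→a](R) → 5
  σ[a<4](γ[g; COUNT(*)→a](R)) → 5
  σ[g=2](σ[a<4](γ[g; COUNT(*)→a](R))) → 1

== RESULT ==
g | a
2 | 1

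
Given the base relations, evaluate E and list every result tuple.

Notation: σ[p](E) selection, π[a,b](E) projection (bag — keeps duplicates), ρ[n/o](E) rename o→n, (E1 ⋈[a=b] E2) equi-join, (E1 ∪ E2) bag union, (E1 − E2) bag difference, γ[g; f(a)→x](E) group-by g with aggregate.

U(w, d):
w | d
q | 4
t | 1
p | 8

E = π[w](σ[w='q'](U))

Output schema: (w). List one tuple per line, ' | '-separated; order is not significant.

Stepwise |·|:
  U → 3
  σ[w='q'](U) → 1
  π[w](σ[w='q'](U)) → 1

== RESULT ==
w
q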